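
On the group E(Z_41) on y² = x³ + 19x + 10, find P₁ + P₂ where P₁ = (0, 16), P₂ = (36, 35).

(0, 16) + (36, 35). λ = (35 - 16)/(36 - 0) ≡ 19/36 mod 41. 36⁻¹ ≡ 8 (mod 41), so λ ≡ 29.
  x = λ² - 0 - 36 = 841 - 36 ≡ 26; y = λ·(0 - 26) - 16 ≡ 9. → (26, 9)

(26, 9)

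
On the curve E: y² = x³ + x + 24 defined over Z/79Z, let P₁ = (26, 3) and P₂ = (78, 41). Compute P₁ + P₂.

(26, 3) + (78, 41). λ = (41 - 3)/(78 - 26) ≡ 38/52 mod 79. 52⁻¹ ≡ 38 (mod 79) since 52·38 = 1976 ≡ 1, so λ ≡ 22.
  x = λ² - 26 - 78 = 484 - 104 ≡ 64; y = λ·(26 - 64) - 3 ≡ 30. → (64, 30)

(64, 30)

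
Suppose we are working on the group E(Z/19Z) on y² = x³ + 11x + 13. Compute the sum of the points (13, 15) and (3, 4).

(13, 15) + (3, 4). λ = (4 - 15)/(3 - 13) ≡ 8/9 mod 19. 9⁻¹ ≡ 17 (mod 19) since 9·17 = 153 ≡ 1, so λ ≡ 3.
  x = λ² - 13 - 3 = 9 - 16 ≡ 12; y = λ·(13 - 12) - 15 ≡ 7. → (12, 7)

(12, 7)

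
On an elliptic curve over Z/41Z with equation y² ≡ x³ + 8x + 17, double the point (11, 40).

(20, 10)

tangent at (11, 40): λ = (3·11² + 8)/(2·40) ≡ 2/39. 39⁻¹ ≡ 20 (mod 41), so λ ≡ 2·20 ≡ 40.
  x = λ² - 11 - 11 = 1600 - 22 ≡ 20; y = λ·(11 - 20) - 40 ≡ 10. → (20, 10)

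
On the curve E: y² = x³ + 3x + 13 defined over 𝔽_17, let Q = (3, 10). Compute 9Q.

Double-and-add on 9 = (1001)₂. Start with Q = (3, 10) for the leading 1-bit.
double: tangent at (3, 10): λ = (3·3² + 3)/(2·10) ≡ 13/3. 3⁻¹ ≡ 6 (mod 17) since 3·6 = 18 ≡ 1, so λ ≡ 13·6 ≡ 10.
  x = λ² - 3 - 3 = 100 - 6 ≡ 9; y = λ·(3 - 9) - 10 ≡ 15. → (9, 15)
double: tangent at (9, 15): λ = (3·9² + 3)/(2·15) ≡ 8/13. 13⁻¹ ≡ 4 (mod 17) since 13·4 = 52 ≡ 1, so λ ≡ 8·4 ≡ 15.
  x = λ² - 9 - 9 = 225 - 18 ≡ 3; y = λ·(9 - 3) - 15 ≡ 7. → (3, 7)
double: tangent at (3, 7): λ = (3·3² + 3)/(2·7) ≡ 13/14. 14⁻¹ ≡ 11 (mod 17), so λ ≡ 13·11 ≡ 7.
  x = λ² - 3 - 3 = 49 - 6 ≡ 9; y = λ·(3 - 9) - 7 ≡ 2. → (9, 2)
add Q: (9, 2) + (3, 10). λ = (10 - 2)/(3 - 9) ≡ 8/11 mod 17. 11⁻¹ ≡ 14 (mod 17) since 11·14 = 154 ≡ 1, so λ ≡ 10.
  x = λ² - 9 - 3 = 100 - 12 ≡ 3; y = λ·(9 - 3) - 2 ≡ 7. → (3, 7)

(3, 7)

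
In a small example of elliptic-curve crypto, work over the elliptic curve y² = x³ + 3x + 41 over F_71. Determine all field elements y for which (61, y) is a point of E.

x³ + 3x + 41 = 227205 ≡ 5 (mod 71).
Square roots of 5 mod 71: 17 and 54 (since 17² = 289 ≡ 5).

17, 54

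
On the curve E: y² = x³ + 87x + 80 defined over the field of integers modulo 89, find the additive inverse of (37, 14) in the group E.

-(37, 14) = (37, -14 mod 89) = (37, 75).

(37, 75)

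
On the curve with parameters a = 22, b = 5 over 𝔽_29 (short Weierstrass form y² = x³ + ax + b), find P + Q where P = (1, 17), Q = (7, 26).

(1, 17) + (7, 26). λ = (26 - 17)/(7 - 1) ≡ 9/6 mod 29. 6⁻¹ ≡ 5 (mod 29) since 6·5 = 30 ≡ 1, so λ ≡ 16.
  x = λ² - 1 - 7 = 256 - 8 ≡ 16; y = λ·(1 - 16) - 17 ≡ 4. → (16, 4)

(16, 4)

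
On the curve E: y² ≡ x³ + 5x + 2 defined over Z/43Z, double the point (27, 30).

(14, 35)

tangent at (27, 30): λ = (3·27² + 5)/(2·30) ≡ 42/17. 17⁻¹ ≡ 38 (mod 43), so λ ≡ 42·38 ≡ 5.
  x = λ² - 27 - 27 = 25 - 54 ≡ 14; y = λ·(27 - 14) - 30 ≡ 35. → (14, 35)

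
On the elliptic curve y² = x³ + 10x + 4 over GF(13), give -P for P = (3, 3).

-(3, 3) = (3, -3 mod 13) = (3, 10).

(3, 10)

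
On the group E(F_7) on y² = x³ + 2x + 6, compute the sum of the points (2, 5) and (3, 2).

(2, 5) + (3, 2). λ = (2 - 5)/(3 - 2) ≡ 4/1 mod 7. 1⁻¹ ≡ 1 (mod 7), so λ ≡ 4.
  x = λ² - 2 - 3 = 16 - 5 ≡ 4; y = λ·(2 - 4) - 5 ≡ 1. → (4, 1)

(4, 1)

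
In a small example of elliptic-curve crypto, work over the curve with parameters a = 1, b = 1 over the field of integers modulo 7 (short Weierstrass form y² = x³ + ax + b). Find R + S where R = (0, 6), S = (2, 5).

(0, 1)

(0, 6) + (2, 5). λ = (5 - 6)/(2 - 0) ≡ 6/2 mod 7. 2⁻¹ ≡ 4 (mod 7), so λ ≡ 3.
  x = λ² - 0 - 2 = 9 - 2 ≡ 0; y = λ·(0 - 0) - 6 ≡ 1. → (0, 1)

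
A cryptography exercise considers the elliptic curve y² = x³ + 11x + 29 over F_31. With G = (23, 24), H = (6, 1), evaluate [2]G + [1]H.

(22, 21)

First 2G:
Repeated addition: build up to 2G.
2G: tangent at (23, 24): λ = (3·23² + 11)/(2·24) ≡ 17/17. 17⁻¹ ≡ 11 (mod 31), so λ ≡ 17·11 ≡ 1.
  x = λ² - 23 - 23 = 1 - 46 ≡ 17; y = λ·(23 - 17) - 24 ≡ 13. → (17, 13)
2G = (17, 13).
Finally 2G + H:
(17, 13) + (6, 1). λ = (1 - 13)/(6 - 17) ≡ 19/20 mod 31. 20⁻¹ ≡ 14 (mod 31) since 20·14 = 280 ≡ 1, so λ ≡ 18.
  x = λ² - 17 - 6 = 324 - 23 ≡ 22; y = λ·(17 - 22) - 13 ≡ 21. → (22, 21)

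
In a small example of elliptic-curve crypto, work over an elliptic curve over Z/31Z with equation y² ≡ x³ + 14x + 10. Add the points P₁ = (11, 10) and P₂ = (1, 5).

(11, 10) + (1, 5). λ = (5 - 10)/(1 - 11) ≡ 26/21 mod 31. 21⁻¹ ≡ 3 (mod 31) since 21·3 = 63 ≡ 1, so λ ≡ 16.
  x = λ² - 11 - 1 = 256 - 12 ≡ 27; y = λ·(11 - 27) - 10 ≡ 13. → (27, 13)

(27, 13)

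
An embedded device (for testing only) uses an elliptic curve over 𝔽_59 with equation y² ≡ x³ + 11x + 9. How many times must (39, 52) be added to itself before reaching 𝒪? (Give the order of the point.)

2P: tangent at (39, 52): λ = (3·39² + 11)/(2·52) ≡ 31/45. 45⁻¹ ≡ 21 (mod 59) since 45·21 = 945 ≡ 1, so λ ≡ 31·21 ≡ 2.
  x = λ² - 39 - 39 = 4 - 78 ≡ 44; y = λ·(39 - 44) - 52 ≡ 56. → (44, 56)
3P: (44, 56) + (39, 52). λ = (52 - 56)/(39 - 44) ≡ 55/54 mod 59. 54⁻¹ ≡ 47 (mod 59) since 54·47 = 2538 ≡ 1, so λ ≡ 48.
  x = λ² - 44 - 39 = 2304 - 83 ≡ 38; y = λ·(44 - 38) - 56 ≡ 55. → (38, 55)
4P: (38, 55) + (39, 52). λ = (52 - 55)/(39 - 38) ≡ 56/1 mod 59. 1⁻¹ ≡ 1 (mod 59), so λ ≡ 56.
  x = λ² - 38 - 39 = 3136 - 77 ≡ 50; y = λ·(38 - 50) - 55 ≡ 40. → (50, 40)
5P: (50, 40) + (39, 52). λ = (52 - 40)/(39 - 50) ≡ 12/48 mod 59. 48⁻¹ ≡ 16 (mod 59), so λ ≡ 15.
  x = λ² - 50 - 39 = 225 - 89 ≡ 18; y = λ·(50 - 18) - 40 ≡ 27. → (18, 27)
6P: (18, 27) + (39, 52). λ = (52 - 27)/(39 - 18) ≡ 25/21 mod 59. 21⁻¹ ≡ 45 (mod 59), so λ ≡ 4.
  x = λ² - 18 - 39 = 16 - 57 ≡ 18; y = λ·(18 - 18) - 27 ≡ 32. → (18, 32)
7P: (18, 32) + (39, 52). λ = (52 - 32)/(39 - 18) ≡ 20/21 mod 59. 21⁻¹ ≡ 45 (mod 59), so λ ≡ 15.
  x = λ² - 18 - 39 = 225 - 57 ≡ 50; y = λ·(18 - 50) - 32 ≡ 19. → (50, 19)
8P: (50, 19) + (39, 52). λ = (52 - 19)/(39 - 50) ≡ 33/48 mod 59. 48⁻¹ ≡ 16 (mod 59), so λ ≡ 56.
  x = λ² - 50 - 39 = 3136 - 89 ≡ 38; y = λ·(50 - 38) - 19 ≡ 4. → (38, 4)
9P: (38, 4) + (39, 52). λ = (52 - 4)/(39 - 38) ≡ 48/1 mod 59. 1⁻¹ ≡ 1 (mod 59), so λ ≡ 48.
  x = λ² - 38 - 39 = 2304 - 77 ≡ 44; y = λ·(38 - 44) - 4 ≡ 3. → (44, 3)
10P: (44, 3) + (39, 52). λ = (52 - 3)/(39 - 44) ≡ 49/54 mod 59. 54⁻¹ ≡ 47 (mod 59) since 54·47 = 2538 ≡ 1, so λ ≡ 2.
  x = λ² - 44 - 39 = 4 - 83 ≡ 39; y = λ·(44 - 39) - 3 ≡ 7. → (39, 7)
11P: (39, 7) + (39, 52): same x and y₁ ≡ -y₂, so the sum is 𝒪.
11P = 𝒪, so the order is 11.

11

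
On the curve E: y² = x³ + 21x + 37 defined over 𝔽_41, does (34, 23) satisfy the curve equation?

y² = 23² ≡ 37; x³ + 21x + 37 = 40055 ≡ 39 (mod 41). 37 ≠ 39.

no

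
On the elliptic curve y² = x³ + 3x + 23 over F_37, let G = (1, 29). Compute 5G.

(28, 9)

Double-and-add on 5 = (101)₂. Start with G = (1, 29) for the leading 1-bit.
double: tangent at (1, 29): λ = (3·1² + 3)/(2·29) ≡ 6/21. 21⁻¹ ≡ 30 (mod 37), so λ ≡ 6·30 ≡ 32.
  x = λ² - 1 - 1 = 1024 - 2 ≡ 23; y = λ·(1 - 23) - 29 ≡ 7. → (23, 7)
double: tangent at (23, 7): λ = (3·23² + 3)/(2·7) ≡ 36/14. 14⁻¹ ≡ 8 (mod 37) since 14·8 = 112 ≡ 1, so λ ≡ 36·8 ≡ 29.
  x = λ² - 23 - 23 = 841 - 46 ≡ 18; y = λ·(23 - 18) - 7 ≡ 27. → (18, 27)
add G: (18, 27) + (1, 29). λ = (29 - 27)/(1 - 18) ≡ 2/20 mod 37. 20⁻¹ ≡ 13 (mod 37) since 20·13 = 260 ≡ 1, so λ ≡ 26.
  x = λ² - 18 - 1 = 676 - 19 ≡ 28; y = λ·(18 - 28) - 27 ≡ 9. → (28, 9)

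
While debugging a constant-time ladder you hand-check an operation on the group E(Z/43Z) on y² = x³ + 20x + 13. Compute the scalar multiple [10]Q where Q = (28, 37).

(26, 7)

Repeated addition: build up to 10Q.
2Q: tangent at (28, 37): λ = (3·28² + 20)/(2·37) ≡ 7/31. 31⁻¹ ≡ 25 (mod 43) since 31·25 = 775 ≡ 1, so λ ≡ 7·25 ≡ 3.
  x = λ² - 28 - 28 = 9 - 56 ≡ 39; y = λ·(28 - 39) - 37 ≡ 16. → (39, 16)
3Q: (39, 16) + (28, 37). λ = (37 - 16)/(28 - 39) ≡ 21/32 mod 43. 32⁻¹ ≡ 39 (mod 43) since 32·39 = 1248 ≡ 1, so λ ≡ 2.
  x = λ² - 39 - 28 = 4 - 67 ≡ 23; y = λ·(39 - 23) - 16 ≡ 16. → (23, 16)
4Q: (23, 16) + (28, 37). λ = (37 - 16)/(28 - 23) ≡ 21/5 mod 43. 5⁻¹ ≡ 26 (mod 43), so λ ≡ 30.
  x = λ² - 23 - 28 = 900 - 51 ≡ 32; y = λ·(23 - 32) - 16 ≡ 15. → (32, 15)
5Q: (32, 15) + (28, 37). λ = (37 - 15)/(28 - 32) ≡ 22/39 mod 43. 39⁻¹ ≡ 32 (mod 43) since 39·32 = 1248 ≡ 1, so λ ≡ 16.
  x = λ² - 32 - 28 = 256 - 60 ≡ 24; y = λ·(32 - 24) - 15 ≡ 27. → (24, 27)
6Q: (24, 27) + (28, 37). λ = (37 - 27)/(28 - 24) ≡ 10/4 mod 43. 4⁻¹ ≡ 11 (mod 43) since 4·11 = 44 ≡ 1, so λ ≡ 24.
  x = λ² - 24 - 28 = 576 - 52 ≡ 8; y = λ·(24 - 8) - 27 ≡ 13. → (8, 13)
7Q: (8, 13) + (28, 37). λ = (37 - 13)/(28 - 8) ≡ 24/20 mod 43. 20⁻¹ ≡ 28 (mod 43) since 20·28 = 560 ≡ 1, so λ ≡ 27.
  x = λ² - 8 - 28 = 729 - 36 ≡ 5; y = λ·(8 - 5) - 13 ≡ 25. → (5, 25)
8Q: (5, 25) + (28, 37). λ = (37 - 25)/(28 - 5) ≡ 12/23 mod 43. 23⁻¹ ≡ 15 (mod 43), so λ ≡ 8.
  x = λ² - 5 - 28 = 64 - 33 ≡ 31; y = λ·(5 - 31) - 25 ≡ 25. → (31, 25)
9Q: (31, 25) + (28, 37). λ = (37 - 25)/(28 - 31) ≡ 12/40 mod 43. 40⁻¹ ≡ 14 (mod 43) since 40·14 = 560 ≡ 1, so λ ≡ 39.
  x = λ² - 31 - 28 = 1521 - 59 ≡ 0; y = λ·(31 - 0) - 25 ≡ 23. → (0, 23)
10Q: (0, 23) + (28, 37). λ = (37 - 23)/(28 - 0) ≡ 14/28 mod 43. 28⁻¹ ≡ 20 (mod 43), so λ ≡ 22.
  x = λ² - 0 - 28 = 484 - 28 ≡ 26; y = λ·(0 - 26) - 23 ≡ 7. → (26, 7)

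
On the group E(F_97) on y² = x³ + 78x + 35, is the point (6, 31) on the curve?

no

y² = 31² ≡ 88; x³ + 78x + 35 = 719 ≡ 40 (mod 97). 88 ≠ 40.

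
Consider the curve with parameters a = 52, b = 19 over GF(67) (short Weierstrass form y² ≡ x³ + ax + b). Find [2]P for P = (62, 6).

tangent at (62, 6): λ = (3·62² + 52)/(2·6) ≡ 60/12. 12⁻¹ ≡ 28 (mod 67), so λ ≡ 60·28 ≡ 5.
  x = λ² - 62 - 62 = 25 - 124 ≡ 35; y = λ·(62 - 35) - 6 ≡ 62. → (35, 62)

(35, 62)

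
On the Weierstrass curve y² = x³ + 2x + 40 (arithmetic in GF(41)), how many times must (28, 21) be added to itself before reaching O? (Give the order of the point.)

2P: tangent at (28, 21): λ = (3·28² + 2)/(2·21) ≡ 17/1. 1⁻¹ ≡ 1 (mod 41) since 1·1 = 1 ≡ 1, so λ ≡ 17·1 ≡ 17.
  x = λ² - 28 - 28 = 289 - 56 ≡ 28; y = λ·(28 - 28) - 21 ≡ 20. → (28, 20)
3P: (28, 20) + (28, 21): same x and y₁ ≡ -y₂, so the sum is O.
3P = O, so the order is 3.

3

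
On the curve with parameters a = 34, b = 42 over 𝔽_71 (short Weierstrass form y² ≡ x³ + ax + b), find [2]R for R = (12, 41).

tangent at (12, 41): λ = (3·12² + 34)/(2·41) ≡ 40/11. 11⁻¹ ≡ 13 (mod 71) since 11·13 = 143 ≡ 1, so λ ≡ 40·13 ≡ 23.
  x = λ² - 12 - 12 = 529 - 24 ≡ 8; y = λ·(12 - 8) - 41 ≡ 51. → (8, 51)

(8, 51)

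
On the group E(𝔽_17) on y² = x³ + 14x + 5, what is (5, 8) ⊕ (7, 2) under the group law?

(14, 2)

(5, 8) + (7, 2). λ = (2 - 8)/(7 - 5) ≡ 11/2 mod 17. 2⁻¹ ≡ 9 (mod 17) since 2·9 = 18 ≡ 1, so λ ≡ 14.
  x = λ² - 5 - 7 = 196 - 12 ≡ 14; y = λ·(5 - 14) - 8 ≡ 2. → (14, 2)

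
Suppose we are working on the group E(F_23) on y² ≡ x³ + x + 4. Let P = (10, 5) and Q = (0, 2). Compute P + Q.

(17, 9)

(10, 5) + (0, 2). λ = (2 - 5)/(0 - 10) ≡ 20/13 mod 23. 13⁻¹ ≡ 16 (mod 23), so λ ≡ 21.
  x = λ² - 10 - 0 = 441 - 10 ≡ 17; y = λ·(10 - 17) - 5 ≡ 9. → (17, 9)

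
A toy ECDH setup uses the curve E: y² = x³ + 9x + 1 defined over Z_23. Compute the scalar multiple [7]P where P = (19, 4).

Double-and-add on 7 = (111)₂. Start with P = (19, 4) for the leading 1-bit.
double: tangent at (19, 4): λ = (3·19² + 9)/(2·4) ≡ 11/8. 8⁻¹ ≡ 3 (mod 23), so λ ≡ 11·3 ≡ 10.
  x = λ² - 19 - 19 = 100 - 38 ≡ 16; y = λ·(19 - 16) - 4 ≡ 3. → (16, 3)
add P: (16, 3) + (19, 4). λ = (4 - 3)/(19 - 16) ≡ 1/3 mod 23. 3⁻¹ ≡ 8 (mod 23), so λ ≡ 8.
  x = λ² - 16 - 19 = 64 - 35 ≡ 6; y = λ·(16 - 6) - 3 ≡ 8. → (6, 8)
double: tangent at (6, 8): λ = (3·6² + 9)/(2·8) ≡ 2/16. 16⁻¹ ≡ 13 (mod 23), so λ ≡ 2·13 ≡ 3.
  x = λ² - 6 - 6 = 9 - 12 ≡ 20; y = λ·(6 - 20) - 8 ≡ 19. → (20, 19)
add P: (20, 19) + (19, 4). λ = (4 - 19)/(19 - 20) ≡ 8/22 mod 23. 22⁻¹ ≡ 22 (mod 23), so λ ≡ 15.
  x = λ² - 20 - 19 = 225 - 39 ≡ 2; y = λ·(20 - 2) - 19 ≡ 21. → (2, 21)

(2, 21)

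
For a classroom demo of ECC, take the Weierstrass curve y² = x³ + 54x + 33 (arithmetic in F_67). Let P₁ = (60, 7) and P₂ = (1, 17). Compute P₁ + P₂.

(60, 7) + (1, 17). λ = (17 - 7)/(1 - 60) ≡ 10/8 mod 67. 8⁻¹ ≡ 42 (mod 67), so λ ≡ 18.
  x = λ² - 60 - 1 = 324 - 61 ≡ 62; y = λ·(60 - 62) - 7 ≡ 24. → (62, 24)

(62, 24)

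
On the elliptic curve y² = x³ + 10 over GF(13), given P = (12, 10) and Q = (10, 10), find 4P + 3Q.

First 4P:
Double-and-add on 4 = (100)₂. Start with P = (12, 10) for the leading 1-bit.
double: tangent at (12, 10): λ = (3·12² + 0)/(2·10) ≡ 3/7. 7⁻¹ ≡ 2 (mod 13), so λ ≡ 3·2 ≡ 6.
  x = λ² - 12 - 12 = 36 - 24 ≡ 12; y = λ·(12 - 12) - 10 ≡ 3. → (12, 3)
double: tangent at (12, 3): λ = (3·12² + 0)/(2·3) ≡ 3/6. 6⁻¹ ≡ 11 (mod 13), so λ ≡ 3·11 ≡ 7.
  x = λ² - 12 - 12 = 49 - 24 ≡ 12; y = λ·(12 - 12) - 3 ≡ 10. → (12, 10)
4P = (12, 10).
Next 3Q:
Repeated addition: build up to 3Q.
2Q: tangent at (10, 10): λ = (3·10² + 0)/(2·10) ≡ 1/7. 7⁻¹ ≡ 2 (mod 13), so λ ≡ 1·2 ≡ 2.
  x = λ² - 10 - 10 = 4 - 20 ≡ 10; y = λ·(10 - 10) - 10 ≡ 3. → (10, 3)
3Q: (10, 3) + (10, 10): same x and y₁ ≡ -y₂, so the sum is ∞.
3Q = ∞.
Finally 4P + 3Q:
(12, 10) + ∞ = (12, 10) (identity).

(12, 10)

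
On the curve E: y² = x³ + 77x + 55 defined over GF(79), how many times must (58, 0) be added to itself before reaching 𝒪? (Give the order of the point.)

2P: (58, 0) + (58, 0): same x and y₁ ≡ -y₂, so the sum is 𝒪.
2P = 𝒪, so the order is 2.

2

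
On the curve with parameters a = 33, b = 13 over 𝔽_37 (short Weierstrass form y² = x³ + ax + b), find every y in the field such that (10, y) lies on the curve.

14, 23

x³ + 33x + 13 = 1343 ≡ 11 (mod 37).
Square roots of 11 mod 37: 14 and 23 (since 14² = 196 ≡ 11).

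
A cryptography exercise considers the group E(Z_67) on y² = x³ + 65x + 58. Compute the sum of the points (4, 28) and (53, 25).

(64, 29)

(4, 28) + (53, 25). λ = (25 - 28)/(53 - 4) ≡ 64/49 mod 67. 49⁻¹ ≡ 26 (mod 67) since 49·26 = 1274 ≡ 1, so λ ≡ 56.
  x = λ² - 4 - 53 = 3136 - 57 ≡ 64; y = λ·(4 - 64) - 28 ≡ 29. → (64, 29)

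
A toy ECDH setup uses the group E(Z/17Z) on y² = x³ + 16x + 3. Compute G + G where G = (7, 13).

tangent at (7, 13): λ = (3·7² + 16)/(2·13) ≡ 10/9. 9⁻¹ ≡ 2 (mod 17) since 9·2 = 18 ≡ 1, so λ ≡ 10·2 ≡ 3.
  x = λ² - 7 - 7 = 9 - 14 ≡ 12; y = λ·(7 - 12) - 13 ≡ 6. → (12, 6)

(12, 6)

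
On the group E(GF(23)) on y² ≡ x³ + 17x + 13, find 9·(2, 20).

(1, 10)

Write Q = (2, 20).
Repeated addition: build up to 9Q.
2Q: tangent at (2, 20): λ = (3·2² + 17)/(2·20) ≡ 6/17. 17⁻¹ ≡ 19 (mod 23), so λ ≡ 6·19 ≡ 22.
  x = λ² - 2 - 2 = 484 - 4 ≡ 20; y = λ·(2 - 20) - 20 ≡ 21. → (20, 21)
3Q: (20, 21) + (2, 20). λ = (20 - 21)/(2 - 20) ≡ 22/5 mod 23. 5⁻¹ ≡ 14 (mod 23), so λ ≡ 9.
  x = λ² - 20 - 2 = 81 - 22 ≡ 13; y = λ·(20 - 13) - 21 ≡ 19. → (13, 19)
4Q: (13, 19) + (2, 20). λ = (20 - 19)/(2 - 13) ≡ 1/12 mod 23. 12⁻¹ ≡ 2 (mod 23) since 12·2 = 24 ≡ 1, so λ ≡ 2.
  x = λ² - 13 - 2 = 4 - 15 ≡ 12; y = λ·(13 - 12) - 19 ≡ 6. → (12, 6)
5Q: (12, 6) + (2, 20). λ = (20 - 6)/(2 - 12) ≡ 14/13 mod 23. 13⁻¹ ≡ 16 (mod 23) since 13·16 = 208 ≡ 1, so λ ≡ 17.
  x = λ² - 12 - 2 = 289 - 14 ≡ 22; y = λ·(12 - 22) - 6 ≡ 8. → (22, 8)
6Q: (22, 8) + (2, 20). λ = (20 - 8)/(2 - 22) ≡ 12/3 mod 23. 3⁻¹ ≡ 8 (mod 23) since 3·8 = 24 ≡ 1, so λ ≡ 4.
  x = λ² - 22 - 2 = 16 - 24 ≡ 15; y = λ·(22 - 15) - 8 ≡ 20. → (15, 20)
7Q: (15, 20) + (2, 20). λ = (20 - 20)/(2 - 15) ≡ 0/10 mod 23. 10⁻¹ ≡ 7 (mod 23), so λ ≡ 0.
  x = λ² - 15 - 2 = 0 - 17 ≡ 6; y = λ·(15 - 6) - 20 ≡ 3. → (6, 3)
8Q: (6, 3) + (2, 20). λ = (20 - 3)/(2 - 6) ≡ 17/19 mod 23. 19⁻¹ ≡ 17 (mod 23) since 19·17 = 323 ≡ 1, so λ ≡ 13.
  x = λ² - 6 - 2 = 169 - 8 ≡ 0; y = λ·(6 - 0) - 3 ≡ 6. → (0, 6)
9Q: (0, 6) + (2, 20). λ = (20 - 6)/(2 - 0) ≡ 14/2 mod 23. 2⁻¹ ≡ 12 (mod 23), so λ ≡ 7.
  x = λ² - 0 - 2 = 49 - 2 ≡ 1; y = λ·(0 - 1) - 6 ≡ 10. → (1, 10)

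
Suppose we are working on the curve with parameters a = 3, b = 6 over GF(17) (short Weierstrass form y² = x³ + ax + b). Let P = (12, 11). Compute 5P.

Double-and-add on 5 = (101)₂. Start with P = (12, 11) for the leading 1-bit.
double: tangent at (12, 11): λ = (3·12² + 3)/(2·11) ≡ 10/5. 5⁻¹ ≡ 7 (mod 17), so λ ≡ 10·7 ≡ 2.
  x = λ² - 12 - 12 = 4 - 24 ≡ 14; y = λ·(12 - 14) - 11 ≡ 2. → (14, 2)
double: tangent at (14, 2): λ = (3·14² + 3)/(2·2) ≡ 13/4. 4⁻¹ ≡ 13 (mod 17) since 4·13 = 52 ≡ 1, so λ ≡ 13·13 ≡ 16.
  x = λ² - 14 - 14 = 256 - 28 ≡ 7; y = λ·(14 - 7) - 2 ≡ 8. → (7, 8)
add P: (7, 8) + (12, 11). λ = (11 - 8)/(12 - 7) ≡ 3/5 mod 17. 5⁻¹ ≡ 7 (mod 17) since 5·7 = 35 ≡ 1, so λ ≡ 4.
  x = λ² - 7 - 12 = 16 - 19 ≡ 14; y = λ·(7 - 14) - 8 ≡ 15. → (14, 15)

(14, 15)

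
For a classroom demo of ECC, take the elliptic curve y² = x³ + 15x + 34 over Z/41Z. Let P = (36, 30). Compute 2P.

tangent at (36, 30): λ = (3·36² + 15)/(2·30) ≡ 8/19. 19⁻¹ ≡ 13 (mod 41), so λ ≡ 8·13 ≡ 22.
  x = λ² - 36 - 36 = 484 - 72 ≡ 2; y = λ·(36 - 2) - 30 ≡ 21. → (2, 21)

(2, 21)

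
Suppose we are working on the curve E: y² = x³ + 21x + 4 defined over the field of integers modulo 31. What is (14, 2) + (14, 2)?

tangent at (14, 2): λ = (3·14² + 21)/(2·2) ≡ 20/4. 4⁻¹ ≡ 8 (mod 31) since 4·8 = 32 ≡ 1, so λ ≡ 20·8 ≡ 5.
  x = λ² - 14 - 14 = 25 - 28 ≡ 28; y = λ·(14 - 28) - 2 ≡ 21. → (28, 21)

(28, 21)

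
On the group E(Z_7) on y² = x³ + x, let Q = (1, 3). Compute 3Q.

(1, 4)

Repeated addition: build up to 3Q.
2Q: tangent at (1, 3): λ = (3·1² + 1)/(2·3) ≡ 4/6. 6⁻¹ ≡ 6 (mod 7) since 6·6 = 36 ≡ 1, so λ ≡ 4·6 ≡ 3.
  x = λ² - 1 - 1 = 9 - 2 ≡ 0; y = λ·(1 - 0) - 3 ≡ 0. → (0, 0)
3Q: (0, 0) + (1, 3). λ = (3 - 0)/(1 - 0) ≡ 3/1 mod 7. 1⁻¹ ≡ 1 (mod 7) since 1·1 = 1 ≡ 1, so λ ≡ 3.
  x = λ² - 0 - 1 = 9 - 1 ≡ 1; y = λ·(0 - 1) - 0 ≡ 4. → (1, 4)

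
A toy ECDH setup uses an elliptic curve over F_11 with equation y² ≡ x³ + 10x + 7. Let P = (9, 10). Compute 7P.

Double-and-add on 7 = (111)₂. Start with P = (9, 10) for the leading 1-bit.
double: tangent at (9, 10): λ = (3·9² + 10)/(2·10) ≡ 0/9. 9⁻¹ ≡ 5 (mod 11), so λ ≡ 0·5 ≡ 0.
  x = λ² - 9 - 9 = 0 - 18 ≡ 4; y = λ·(9 - 4) - 10 ≡ 1. → (4, 1)
add P: (4, 1) + (9, 10). λ = (10 - 1)/(9 - 4) ≡ 9/5 mod 11. 5⁻¹ ≡ 9 (mod 11) since 5·9 = 45 ≡ 1, so λ ≡ 4.
  x = λ² - 4 - 9 = 16 - 13 ≡ 3; y = λ·(4 - 3) - 1 ≡ 3. → (3, 3)
double: tangent at (3, 3): λ = (3·3² + 10)/(2·3) ≡ 4/6. 6⁻¹ ≡ 2 (mod 11) since 6·2 = 12 ≡ 1, so λ ≡ 4·2 ≡ 8.
  x = λ² - 3 - 3 = 64 - 6 ≡ 3; y = λ·(3 - 3) - 3 ≡ 8. → (3, 8)
add P: (3, 8) + (9, 10). λ = (10 - 8)/(9 - 3) ≡ 2/6 mod 11. 6⁻¹ ≡ 2 (mod 11), so λ ≡ 4.
  x = λ² - 3 - 9 = 16 - 12 ≡ 4; y = λ·(3 - 4) - 8 ≡ 10. → (4, 10)

(4, 10)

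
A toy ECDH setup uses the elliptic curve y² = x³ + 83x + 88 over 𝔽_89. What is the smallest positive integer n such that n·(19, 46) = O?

5

2P: tangent at (19, 46): λ = (3·19² + 83)/(2·46) ≡ 9/3. 3⁻¹ ≡ 30 (mod 89), so λ ≡ 9·30 ≡ 3.
  x = λ² - 19 - 19 = 9 - 38 ≡ 60; y = λ·(19 - 60) - 46 ≡ 9. → (60, 9)
3P: (60, 9) + (19, 46). λ = (46 - 9)/(19 - 60) ≡ 37/48 mod 89. 48⁻¹ ≡ 13 (mod 89), so λ ≡ 36.
  x = λ² - 60 - 19 = 1296 - 79 ≡ 60; y = λ·(60 - 60) - 9 ≡ 80. → (60, 80)
4P: (60, 80) + (19, 46). λ = (46 - 80)/(19 - 60) ≡ 55/48 mod 89. 48⁻¹ ≡ 13 (mod 89), so λ ≡ 3.
  x = λ² - 60 - 19 = 9 - 79 ≡ 19; y = λ·(60 - 19) - 80 ≡ 43. → (19, 43)
5P: (19, 43) + (19, 46): same x and y₁ ≡ -y₂, so the sum is O.
5P = O, so the order is 5.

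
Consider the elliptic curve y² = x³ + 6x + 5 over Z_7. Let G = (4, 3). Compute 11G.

(2, 2)

Double-and-add on 11 = (1011)₂. Start with G = (4, 3) for the leading 1-bit.
double: tangent at (4, 3): λ = (3·4² + 6)/(2·3) ≡ 5/6. 6⁻¹ ≡ 6 (mod 7), so λ ≡ 5·6 ≡ 2.
  x = λ² - 4 - 4 = 4 - 8 ≡ 3; y = λ·(4 - 3) - 3 ≡ 6. → (3, 6)
double: tangent at (3, 6): λ = (3·3² + 6)/(2·6) ≡ 5/5. 5⁻¹ ≡ 3 (mod 7), so λ ≡ 5·3 ≡ 1.
  x = λ² - 3 - 3 = 1 - 6 ≡ 2; y = λ·(3 - 2) - 6 ≡ 2. → (2, 2)
add G: (2, 2) + (4, 3). λ = (3 - 2)/(4 - 2) ≡ 1/2 mod 7. 2⁻¹ ≡ 4 (mod 7), so λ ≡ 4.
  x = λ² - 2 - 4 = 16 - 6 ≡ 3; y = λ·(2 - 3) - 2 ≡ 1. → (3, 1)
double: tangent at (3, 1): λ = (3·3² + 6)/(2·1) ≡ 5/2. 2⁻¹ ≡ 4 (mod 7), so λ ≡ 5·4 ≡ 6.
  x = λ² - 3 - 3 = 36 - 6 ≡ 2; y = λ·(3 - 2) - 1 ≡ 5. → (2, 5)
add G: (2, 5) + (4, 3). λ = (3 - 5)/(4 - 2) ≡ 5/2 mod 7. 2⁻¹ ≡ 4 (mod 7), so λ ≡ 6.
  x = λ² - 2 - 4 = 36 - 6 ≡ 2; y = λ·(2 - 2) - 5 ≡ 2. → (2, 2)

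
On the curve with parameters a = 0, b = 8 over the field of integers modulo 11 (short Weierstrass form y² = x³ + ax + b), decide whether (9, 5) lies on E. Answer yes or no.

y² = 5² ≡ 3; x³ + 0x + 8 = 737 ≡ 0 (mod 11). 3 ≠ 0.

no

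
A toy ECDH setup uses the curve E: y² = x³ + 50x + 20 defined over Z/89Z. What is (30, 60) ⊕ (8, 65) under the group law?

(30, 60) + (8, 65). λ = (65 - 60)/(8 - 30) ≡ 5/67 mod 89. 67⁻¹ ≡ 4 (mod 89), so λ ≡ 20.
  x = λ² - 30 - 8 = 400 - 38 ≡ 6; y = λ·(30 - 6) - 60 ≡ 64. → (6, 64)

(6, 64)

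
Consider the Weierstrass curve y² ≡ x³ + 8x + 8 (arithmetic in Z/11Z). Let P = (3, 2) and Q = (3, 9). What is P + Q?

O

The two points share x = 3 and their y-coordinates satisfy 2 + 9 ≡ 0 (mod 11), so they are inverses. Their sum is O.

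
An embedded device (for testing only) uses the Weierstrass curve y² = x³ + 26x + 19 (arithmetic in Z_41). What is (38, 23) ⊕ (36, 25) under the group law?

(9, 30)

(38, 23) + (36, 25). λ = (25 - 23)/(36 - 38) ≡ 2/39 mod 41. 39⁻¹ ≡ 20 (mod 41), so λ ≡ 40.
  x = λ² - 38 - 36 = 1600 - 74 ≡ 9; y = λ·(38 - 9) - 23 ≡ 30. → (9, 30)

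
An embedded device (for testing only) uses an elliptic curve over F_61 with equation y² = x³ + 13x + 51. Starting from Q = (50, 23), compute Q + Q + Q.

Repeated addition: build up to 3Q.
2Q: tangent at (50, 23): λ = (3·50² + 13)/(2·23) ≡ 10/46. 46⁻¹ ≡ 4 (mod 61) since 46·4 = 184 ≡ 1, so λ ≡ 10·4 ≡ 40.
  x = λ² - 50 - 50 = 1600 - 100 ≡ 36; y = λ·(50 - 36) - 23 ≡ 49. → (36, 49)
3Q: (36, 49) + (50, 23). λ = (23 - 49)/(50 - 36) ≡ 35/14 mod 61. 14⁻¹ ≡ 48 (mod 61), so λ ≡ 33.
  x = λ² - 36 - 50 = 1089 - 86 ≡ 27; y = λ·(36 - 27) - 49 ≡ 4. → (27, 4)

(27, 4)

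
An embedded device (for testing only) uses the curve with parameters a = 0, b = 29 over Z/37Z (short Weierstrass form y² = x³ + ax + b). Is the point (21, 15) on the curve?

y² = 15² ≡ 3; x³ + 0x + 29 = 9290 ≡ 3 (mod 37). 3 = 3.

yes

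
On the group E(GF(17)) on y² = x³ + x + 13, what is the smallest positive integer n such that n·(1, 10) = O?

2P: tangent at (1, 10): λ = (3·1² + 1)/(2·10) ≡ 4/3. 3⁻¹ ≡ 6 (mod 17) since 3·6 = 18 ≡ 1, so λ ≡ 4·6 ≡ 7.
  x = λ² - 1 - 1 = 49 - 2 ≡ 13; y = λ·(1 - 13) - 10 ≡ 8. → (13, 8)
3P: (13, 8) + (1, 10). λ = (10 - 8)/(1 - 13) ≡ 2/5 mod 17. 5⁻¹ ≡ 7 (mod 17), so λ ≡ 14.
  x = λ² - 13 - 1 = 196 - 14 ≡ 12; y = λ·(13 - 12) - 8 ≡ 6. → (12, 6)
4P: (12, 6) + (1, 10). λ = (10 - 6)/(1 - 12) ≡ 4/6 mod 17. 6⁻¹ ≡ 3 (mod 17) since 6·3 = 18 ≡ 1, so λ ≡ 12.
  x = λ² - 12 - 1 = 144 - 13 ≡ 12; y = λ·(12 - 12) - 6 ≡ 11. → (12, 11)
5P: (12, 11) + (1, 10). λ = (10 - 11)/(1 - 12) ≡ 16/6 mod 17. 6⁻¹ ≡ 3 (mod 17) since 6·3 = 18 ≡ 1, so λ ≡ 14.
  x = λ² - 12 - 1 = 196 - 13 ≡ 13; y = λ·(12 - 13) - 11 ≡ 9. → (13, 9)
6P: (13, 9) + (1, 10). λ = (10 - 9)/(1 - 13) ≡ 1/5 mod 17. 5⁻¹ ≡ 7 (mod 17), so λ ≡ 7.
  x = λ² - 13 - 1 = 49 - 14 ≡ 1; y = λ·(13 - 1) - 9 ≡ 7. → (1, 7)
7P: (1, 7) + (1, 10): same x and y₁ ≡ -y₂, so the sum is O.
7P = O, so the order is 7.

7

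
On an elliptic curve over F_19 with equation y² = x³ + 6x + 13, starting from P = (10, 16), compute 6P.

Double-and-add on 6 = (110)₂. Start with P = (10, 16) for the leading 1-bit.
double: tangent at (10, 16): λ = (3·10² + 6)/(2·16) ≡ 2/13. 13⁻¹ ≡ 3 (mod 19), so λ ≡ 2·3 ≡ 6.
  x = λ² - 10 - 10 = 36 - 20 ≡ 16; y = λ·(10 - 16) - 16 ≡ 5. → (16, 5)
add P: (16, 5) + (10, 16). λ = (16 - 5)/(10 - 16) ≡ 11/13 mod 19. 13⁻¹ ≡ 3 (mod 19), so λ ≡ 14.
  x = λ² - 16 - 10 = 196 - 26 ≡ 18; y = λ·(16 - 18) - 5 ≡ 5. → (18, 5)
double: tangent at (18, 5): λ = (3·18² + 6)/(2·5) ≡ 9/10. 10⁻¹ ≡ 2 (mod 19), so λ ≡ 9·2 ≡ 18.
  x = λ² - 18 - 18 = 324 - 36 ≡ 3; y = λ·(18 - 3) - 5 ≡ 18. → (3, 18)

(3, 18)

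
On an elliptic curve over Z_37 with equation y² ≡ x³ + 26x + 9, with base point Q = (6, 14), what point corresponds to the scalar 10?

Repeated addition: build up to 10Q.
2Q: tangent at (6, 14): λ = (3·6² + 26)/(2·14) ≡ 23/28. 28⁻¹ ≡ 4 (mod 37) since 28·4 = 112 ≡ 1, so λ ≡ 23·4 ≡ 18.
  x = λ² - 6 - 6 = 324 - 12 ≡ 16; y = λ·(6 - 16) - 14 ≡ 28. → (16, 28)
3Q: (16, 28) + (6, 14). λ = (14 - 28)/(6 - 16) ≡ 23/27 mod 37. 27⁻¹ ≡ 11 (mod 37) since 27·11 = 297 ≡ 1, so λ ≡ 31.
  x = λ² - 16 - 6 = 961 - 22 ≡ 14; y = λ·(16 - 14) - 28 ≡ 34. → (14, 34)
4Q: (14, 34) + (6, 14). λ = (14 - 34)/(6 - 14) ≡ 17/29 mod 37. 29⁻¹ ≡ 23 (mod 37) since 29·23 = 667 ≡ 1, so λ ≡ 21.
  x = λ² - 14 - 6 = 441 - 20 ≡ 14; y = λ·(14 - 14) - 34 ≡ 3. → (14, 3)
5Q: (14, 3) + (6, 14). λ = (14 - 3)/(6 - 14) ≡ 11/29 mod 37. 29⁻¹ ≡ 23 (mod 37) since 29·23 = 667 ≡ 1, so λ ≡ 31.
  x = λ² - 14 - 6 = 961 - 20 ≡ 16; y = λ·(14 - 16) - 3 ≡ 9. → (16, 9)
6Q: (16, 9) + (6, 14). λ = (14 - 9)/(6 - 16) ≡ 5/27 mod 37. 27⁻¹ ≡ 11 (mod 37) since 27·11 = 297 ≡ 1, so λ ≡ 18.
  x = λ² - 16 - 6 = 324 - 22 ≡ 6; y = λ·(16 - 6) - 9 ≡ 23. → (6, 23)
7Q: (6, 23) + (6, 14): same x and y₁ ≡ -y₂, so the sum is O.
8Q: O + (6, 14) = (6, 14) (identity).
9Q: tangent at (6, 14): λ = (3·6² + 26)/(2·14) ≡ 23/28. 28⁻¹ ≡ 4 (mod 37) since 28·4 = 112 ≡ 1, so λ ≡ 23·4 ≡ 18.
  x = λ² - 6 - 6 = 324 - 12 ≡ 16; y = λ·(6 - 16) - 14 ≡ 28. → (16, 28)
10Q: (16, 28) + (6, 14). λ = (14 - 28)/(6 - 16) ≡ 23/27 mod 37. 27⁻¹ ≡ 11 (mod 37) since 27·11 = 297 ≡ 1, so λ ≡ 31.
  x = λ² - 16 - 6 = 961 - 22 ≡ 14; y = λ·(16 - 14) - 28 ≡ 34. → (14, 34)

(14, 34)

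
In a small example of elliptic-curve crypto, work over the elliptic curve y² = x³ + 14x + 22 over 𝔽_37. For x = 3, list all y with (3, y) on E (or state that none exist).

none

x³ + 14x + 22 = 91 ≡ 17 (mod 37).
17 is a non-residue mod 37; no y exists.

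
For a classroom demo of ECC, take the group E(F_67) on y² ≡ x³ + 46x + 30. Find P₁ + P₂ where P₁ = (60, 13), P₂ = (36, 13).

(38, 54)

(60, 13) + (36, 13). λ = (13 - 13)/(36 - 60) ≡ 0/43 mod 67. 43⁻¹ ≡ 53 (mod 67), so λ ≡ 0.
  x = λ² - 60 - 36 = 0 - 96 ≡ 38; y = λ·(60 - 38) - 13 ≡ 54. → (38, 54)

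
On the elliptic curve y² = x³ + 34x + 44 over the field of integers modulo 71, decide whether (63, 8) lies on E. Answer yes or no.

no

y² = 8² ≡ 64; x³ + 34x + 44 = 252233 ≡ 41 (mod 71). 64 ≠ 41.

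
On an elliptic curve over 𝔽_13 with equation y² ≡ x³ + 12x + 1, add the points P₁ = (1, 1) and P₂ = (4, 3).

(1, 1) + (4, 3). λ = (3 - 1)/(4 - 1) ≡ 2/3 mod 13. 3⁻¹ ≡ 9 (mod 13), so λ ≡ 5.
  x = λ² - 1 - 4 = 25 - 5 ≡ 7; y = λ·(1 - 7) - 1 ≡ 8. → (7, 8)

(7, 8)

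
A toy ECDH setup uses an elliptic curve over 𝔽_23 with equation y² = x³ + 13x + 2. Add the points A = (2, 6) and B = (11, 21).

(0, 5)

(2, 6) + (11, 21). λ = (21 - 6)/(11 - 2) ≡ 15/9 mod 23. 9⁻¹ ≡ 18 (mod 23), so λ ≡ 17.
  x = λ² - 2 - 11 = 289 - 13 ≡ 0; y = λ·(2 - 0) - 6 ≡ 5. → (0, 5)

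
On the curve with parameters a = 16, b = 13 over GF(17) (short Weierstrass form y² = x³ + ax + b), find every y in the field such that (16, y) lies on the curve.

x³ + 16x + 13 = 4365 ≡ 13 (mod 17).
Square roots of 13 mod 17: 8 and 9 (since 8² = 64 ≡ 13).

8, 9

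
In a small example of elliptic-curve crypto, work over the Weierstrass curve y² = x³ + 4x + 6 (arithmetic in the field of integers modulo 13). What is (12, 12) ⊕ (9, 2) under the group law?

(6, 8)

(12, 12) + (9, 2). λ = (2 - 12)/(9 - 12) ≡ 3/10 mod 13. 10⁻¹ ≡ 4 (mod 13) since 10·4 = 40 ≡ 1, so λ ≡ 12.
  x = λ² - 12 - 9 = 144 - 21 ≡ 6; y = λ·(12 - 6) - 12 ≡ 8. → (6, 8)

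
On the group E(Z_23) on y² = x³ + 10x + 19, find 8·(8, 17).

Write G = (8, 17).
Double-and-add on 8 = (1000)₂. Start with G = (8, 17) for the leading 1-bit.
double: tangent at (8, 17): λ = (3·8² + 10)/(2·17) ≡ 18/11. 11⁻¹ ≡ 21 (mod 23) since 11·21 = 231 ≡ 1, so λ ≡ 18·21 ≡ 10.
  x = λ² - 8 - 8 = 100 - 16 ≡ 15; y = λ·(8 - 15) - 17 ≡ 5. → (15, 5)
double: tangent at (15, 5): λ = (3·15² + 10)/(2·5) ≡ 18/10. 10⁻¹ ≡ 7 (mod 23) since 10·7 = 70 ≡ 1, so λ ≡ 18·7 ≡ 11.
  x = λ² - 15 - 15 = 121 - 30 ≡ 22; y = λ·(15 - 22) - 5 ≡ 10. → (22, 10)
double: tangent at (22, 10): λ = (3·22² + 10)/(2·10) ≡ 13/20. 20⁻¹ ≡ 15 (mod 23), so λ ≡ 13·15 ≡ 11.
  x = λ² - 22 - 22 = 121 - 44 ≡ 8; y = λ·(22 - 8) - 10 ≡ 6. → (8, 6)

(8, 6)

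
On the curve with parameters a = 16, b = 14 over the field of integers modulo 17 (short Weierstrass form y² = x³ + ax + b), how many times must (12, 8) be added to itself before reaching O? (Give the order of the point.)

3

2P: tangent at (12, 8): λ = (3·12² + 16)/(2·8) ≡ 6/16. 16⁻¹ ≡ 16 (mod 17), so λ ≡ 6·16 ≡ 11.
  x = λ² - 12 - 12 = 121 - 24 ≡ 12; y = λ·(12 - 12) - 8 ≡ 9. → (12, 9)
3P: (12, 9) + (12, 8): same x and y₁ ≡ -y₂, so the sum is O.
3P = O, so the order is 3.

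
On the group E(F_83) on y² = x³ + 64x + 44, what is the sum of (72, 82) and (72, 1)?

The two points share x = 72 and their y-coordinates satisfy 82 + 1 ≡ 0 (mod 83), so they are inverses. Their sum is O.

O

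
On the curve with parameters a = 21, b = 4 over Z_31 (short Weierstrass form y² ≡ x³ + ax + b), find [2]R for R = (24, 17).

(19, 15)

tangent at (24, 17): λ = (3·24² + 21)/(2·17) ≡ 13/3. 3⁻¹ ≡ 21 (mod 31) since 3·21 = 63 ≡ 1, so λ ≡ 13·21 ≡ 25.
  x = λ² - 24 - 24 = 625 - 48 ≡ 19; y = λ·(24 - 19) - 17 ≡ 15. → (19, 15)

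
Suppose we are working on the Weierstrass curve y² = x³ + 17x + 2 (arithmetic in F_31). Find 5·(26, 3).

Write G = (26, 3).
Double-and-add on 5 = (101)₂. Start with G = (26, 3) for the leading 1-bit.
double: tangent at (26, 3): λ = (3·26² + 17)/(2·3) ≡ 30/6. 6⁻¹ ≡ 26 (mod 31) since 6·26 = 156 ≡ 1, so λ ≡ 30·26 ≡ 5.
  x = λ² - 26 - 26 = 25 - 52 ≡ 4; y = λ·(26 - 4) - 3 ≡ 14. → (4, 14)
double: tangent at (4, 14): λ = (3·4² + 17)/(2·14) ≡ 3/28. 28⁻¹ ≡ 10 (mod 31) since 28·10 = 280 ≡ 1, so λ ≡ 3·10 ≡ 30.
  x = λ² - 4 - 4 = 900 - 8 ≡ 24; y = λ·(4 - 24) - 14 ≡ 6. → (24, 6)
add G: (24, 6) + (26, 3). λ = (3 - 6)/(26 - 24) ≡ 28/2 mod 31. 2⁻¹ ≡ 16 (mod 31), so λ ≡ 14.
  x = λ² - 24 - 26 = 196 - 50 ≡ 22; y = λ·(24 - 22) - 6 ≡ 22. → (22, 22)

(22, 22)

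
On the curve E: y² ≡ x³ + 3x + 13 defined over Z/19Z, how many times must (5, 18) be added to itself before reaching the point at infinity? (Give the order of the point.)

2P: tangent at (5, 18): λ = (3·5² + 3)/(2·18) ≡ 2/17. 17⁻¹ ≡ 9 (mod 19), so λ ≡ 2·9 ≡ 18.
  x = λ² - 5 - 5 = 324 - 10 ≡ 10; y = λ·(5 - 10) - 18 ≡ 6. → (10, 6)
3P: (10, 6) + (5, 18). λ = (18 - 6)/(5 - 10) ≡ 12/14 mod 19. 14⁻¹ ≡ 15 (mod 19) since 14·15 = 210 ≡ 1, so λ ≡ 9.
  x = λ² - 10 - 5 = 81 - 15 ≡ 9; y = λ·(10 - 9) - 6 ≡ 3. → (9, 3)
4P: (9, 3) + (5, 18). λ = (18 - 3)/(5 - 9) ≡ 15/15 mod 19. 15⁻¹ ≡ 14 (mod 19) since 15·14 = 210 ≡ 1, so λ ≡ 1.
  x = λ² - 9 - 5 = 1 - 14 ≡ 6; y = λ·(9 - 6) - 3 ≡ 0. → (6, 0)
5P: (6, 0) + (5, 18). λ = (18 - 0)/(5 - 6) ≡ 18/18 mod 19. 18⁻¹ ≡ 18 (mod 19), so λ ≡ 1.
  x = λ² - 6 - 5 = 1 - 11 ≡ 9; y = λ·(6 - 9) - 0 ≡ 16. → (9, 16)
6P: (9, 16) + (5, 18). λ = (18 - 16)/(5 - 9) ≡ 2/15 mod 19. 15⁻¹ ≡ 14 (mod 19), so λ ≡ 9.
  x = λ² - 9 - 5 = 81 - 14 ≡ 10; y = λ·(9 - 10) - 16 ≡ 13. → (10, 13)
7P: (10, 13) + (5, 18). λ = (18 - 13)/(5 - 10) ≡ 5/14 mod 19. 14⁻¹ ≡ 15 (mod 19), so λ ≡ 18.
  x = λ² - 10 - 5 = 324 - 15 ≡ 5; y = λ·(10 - 5) - 13 ≡ 1. → (5, 1)
8P: (5, 1) + (5, 18): same x and y₁ ≡ -y₂, so the sum is the point at infinity.
8P = the point at infinity, so the order is 8.

8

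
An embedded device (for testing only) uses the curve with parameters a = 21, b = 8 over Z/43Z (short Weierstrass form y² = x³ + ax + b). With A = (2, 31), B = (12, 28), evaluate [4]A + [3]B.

First 4A:
Double-and-add on 4 = (100)₂. Start with A = (2, 31) for the leading 1-bit.
double: tangent at (2, 31): λ = (3·2² + 21)/(2·31) ≡ 33/19. 19⁻¹ ≡ 34 (mod 43) since 19·34 = 646 ≡ 1, so λ ≡ 33·34 ≡ 4.
  x = λ² - 2 - 2 = 16 - 4 ≡ 12; y = λ·(2 - 12) - 31 ≡ 15. → (12, 15)
double: tangent at (12, 15): λ = (3·12² + 21)/(2·15) ≡ 23/30. 30⁻¹ ≡ 33 (mod 43) since 30·33 = 990 ≡ 1, so λ ≡ 23·33 ≡ 28.
  x = λ² - 12 - 12 = 784 - 24 ≡ 29; y = λ·(12 - 29) - 15 ≡ 25. → (29, 25)
4A = (29, 25).
Next 3B:
Repeated addition: build up to 3B.
2B: tangent at (12, 28): λ = (3·12² + 21)/(2·28) ≡ 23/13. 13⁻¹ ≡ 10 (mod 43) since 13·10 = 130 ≡ 1, so λ ≡ 23·10 ≡ 15.
  x = λ² - 12 - 12 = 225 - 24 ≡ 29; y = λ·(12 - 29) - 28 ≡ 18. → (29, 18)
3B: (29, 18) + (12, 28). λ = (28 - 18)/(12 - 29) ≡ 10/26 mod 43. 26⁻¹ ≡ 5 (mod 43) since 26·5 = 130 ≡ 1, so λ ≡ 7.
  x = λ² - 29 - 12 = 49 - 41 ≡ 8; y = λ·(29 - 8) - 18 ≡ 0. → (8, 0)
3B = (8, 0).
Finally 4A + 3B:
(29, 25) + (8, 0). λ = (0 - 25)/(8 - 29) ≡ 18/22 mod 43. 22⁻¹ ≡ 2 (mod 43) since 22·2 = 44 ≡ 1, so λ ≡ 36.
  x = λ² - 29 - 8 = 1296 - 37 ≡ 12; y = λ·(29 - 12) - 25 ≡ 28. → (12, 28)

(12, 28)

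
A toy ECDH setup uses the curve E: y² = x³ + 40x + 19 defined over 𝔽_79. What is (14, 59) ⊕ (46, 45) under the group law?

(14, 59) + (46, 45). λ = (45 - 59)/(46 - 14) ≡ 65/32 mod 79. 32⁻¹ ≡ 42 (mod 79), so λ ≡ 44.
  x = λ² - 14 - 46 = 1936 - 60 ≡ 59; y = λ·(14 - 59) - 59 ≡ 15. → (59, 15)

(59, 15)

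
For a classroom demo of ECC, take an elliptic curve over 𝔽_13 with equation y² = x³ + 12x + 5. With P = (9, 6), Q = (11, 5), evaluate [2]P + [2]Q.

First 2P:
Repeated addition: build up to 2P.
2P: tangent at (9, 6): λ = (3·9² + 12)/(2·6) ≡ 8/12. 12⁻¹ ≡ 12 (mod 13) since 12·12 = 144 ≡ 1, so λ ≡ 8·12 ≡ 5.
  x = λ² - 9 - 9 = 25 - 18 ≡ 7; y = λ·(9 - 7) - 6 ≡ 4. → (7, 4)
2P = (7, 4).
Next 2Q:
Repeated addition: build up to 2Q.
2Q: tangent at (11, 5): λ = (3·11² + 12)/(2·5) ≡ 11/10. 10⁻¹ ≡ 4 (mod 13) since 10·4 = 40 ≡ 1, so λ ≡ 11·4 ≡ 5.
  x = λ² - 11 - 11 = 25 - 22 ≡ 3; y = λ·(11 - 3) - 5 ≡ 9. → (3, 9)
2Q = (3, 9).
Finally 2P + 2Q:
(7, 4) + (3, 9). λ = (9 - 4)/(3 - 7) ≡ 5/9 mod 13. 9⁻¹ ≡ 3 (mod 13), so λ ≡ 2.
  x = λ² - 7 - 3 = 4 - 10 ≡ 7; y = λ·(7 - 7) - 4 ≡ 9. → (7, 9)

(7, 9)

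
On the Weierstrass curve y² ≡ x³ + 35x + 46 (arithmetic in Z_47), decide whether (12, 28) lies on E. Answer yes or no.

y² = 28² ≡ 32; x³ + 35x + 46 = 2194 ≡ 32 (mod 47). 32 = 32.

yes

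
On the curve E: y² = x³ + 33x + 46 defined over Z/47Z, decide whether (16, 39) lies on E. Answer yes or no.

y² = 39² ≡ 17; x³ + 33x + 46 = 4670 ≡ 17 (mod 47). 17 = 17.

yes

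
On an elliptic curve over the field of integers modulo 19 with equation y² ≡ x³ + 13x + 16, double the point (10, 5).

tangent at (10, 5): λ = (3·10² + 13)/(2·5) ≡ 9/10. 10⁻¹ ≡ 2 (mod 19) since 10·2 = 20 ≡ 1, so λ ≡ 9·2 ≡ 18.
  x = λ² - 10 - 10 = 324 - 20 ≡ 0; y = λ·(10 - 0) - 5 ≡ 4. → (0, 4)

(0, 4)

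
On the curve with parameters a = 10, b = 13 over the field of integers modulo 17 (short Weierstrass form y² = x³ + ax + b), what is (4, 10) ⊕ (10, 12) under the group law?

(5, 1)

(4, 10) + (10, 12). λ = (12 - 10)/(10 - 4) ≡ 2/6 mod 17. 6⁻¹ ≡ 3 (mod 17) since 6·3 = 18 ≡ 1, so λ ≡ 6.
  x = λ² - 4 - 10 = 36 - 14 ≡ 5; y = λ·(4 - 5) - 10 ≡ 1. → (5, 1)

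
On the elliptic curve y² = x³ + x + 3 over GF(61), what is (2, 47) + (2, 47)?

tangent at (2, 47): λ = (3·2² + 1)/(2·47) ≡ 13/33. 33⁻¹ ≡ 37 (mod 61), so λ ≡ 13·37 ≡ 54.
  x = λ² - 2 - 2 = 2916 - 4 ≡ 45; y = λ·(2 - 45) - 47 ≡ 10. → (45, 10)

(45, 10)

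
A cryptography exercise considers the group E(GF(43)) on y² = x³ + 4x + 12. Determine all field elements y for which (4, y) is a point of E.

7, 36

x³ + 4x + 12 = 92 ≡ 6 (mod 43).
Square roots of 6 mod 43: 7 and 36 (since 7² = 49 ≡ 6).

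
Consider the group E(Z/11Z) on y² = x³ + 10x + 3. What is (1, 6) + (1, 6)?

tangent at (1, 6): λ = (3·1² + 10)/(2·6) ≡ 2/1. 1⁻¹ ≡ 1 (mod 11), so λ ≡ 2·1 ≡ 2.
  x = λ² - 1 - 1 = 4 - 2 ≡ 2; y = λ·(1 - 2) - 6 ≡ 3. → (2, 3)

(2, 3)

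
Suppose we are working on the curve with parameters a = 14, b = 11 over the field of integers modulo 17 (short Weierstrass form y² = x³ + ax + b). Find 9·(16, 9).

(5, 6)

Write G = (16, 9).
Repeated addition: build up to 9G.
2G: tangent at (16, 9): λ = (3·16² + 14)/(2·9) ≡ 0/1. 1⁻¹ ≡ 1 (mod 17) since 1·1 = 1 ≡ 1, so λ ≡ 0·1 ≡ 0.
  x = λ² - 16 - 16 = 0 - 32 ≡ 2; y = λ·(16 - 2) - 9 ≡ 8. → (2, 8)
3G: (2, 8) + (16, 9). λ = (9 - 8)/(16 - 2) ≡ 1/14 mod 17. 14⁻¹ ≡ 11 (mod 17) since 14·11 = 154 ≡ 1, so λ ≡ 11.
  x = λ² - 2 - 16 = 121 - 18 ≡ 1; y = λ·(2 - 1) - 8 ≡ 3. → (1, 3)
4G: (1, 3) + (16, 9). λ = (9 - 3)/(16 - 1) ≡ 6/15 mod 17. 15⁻¹ ≡ 8 (mod 17) since 15·8 = 120 ≡ 1, so λ ≡ 14.
  x = λ² - 1 - 16 = 196 - 17 ≡ 9; y = λ·(1 - 9) - 3 ≡ 4. → (9, 4)
5G: (9, 4) + (16, 9). λ = (9 - 4)/(16 - 9) ≡ 5/7 mod 17. 7⁻¹ ≡ 5 (mod 17), so λ ≡ 8.
  x = λ² - 9 - 16 = 64 - 25 ≡ 5; y = λ·(9 - 5) - 4 ≡ 11. → (5, 11)
6G: (5, 11) + (16, 9). λ = (9 - 11)/(16 - 5) ≡ 15/11 mod 17. 11⁻¹ ≡ 14 (mod 17), so λ ≡ 6.
  x = λ² - 5 - 16 = 36 - 21 ≡ 15; y = λ·(5 - 15) - 11 ≡ 14. → (15, 14)
7G: (15, 14) + (16, 9). λ = (9 - 14)/(16 - 15) ≡ 12/1 mod 17. 1⁻¹ ≡ 1 (mod 17), so λ ≡ 12.
  x = λ² - 15 - 16 = 144 - 31 ≡ 11; y = λ·(15 - 11) - 14 ≡ 0. → (11, 0)
8G: (11, 0) + (16, 9). λ = (9 - 0)/(16 - 11) ≡ 9/5 mod 17. 5⁻¹ ≡ 7 (mod 17) since 5·7 = 35 ≡ 1, so λ ≡ 12.
  x = λ² - 11 - 16 = 144 - 27 ≡ 15; y = λ·(11 - 15) - 0 ≡ 3. → (15, 3)
9G: (15, 3) + (16, 9). λ = (9 - 3)/(16 - 15) ≡ 6/1 mod 17. 1⁻¹ ≡ 1 (mod 17), so λ ≡ 6.
  x = λ² - 15 - 16 = 36 - 31 ≡ 5; y = λ·(15 - 5) - 3 ≡ 6. → (5, 6)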